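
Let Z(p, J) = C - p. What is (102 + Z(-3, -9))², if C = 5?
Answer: 12100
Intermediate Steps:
Z(p, J) = 5 - p
(102 + Z(-3, -9))² = (102 + (5 - 1*(-3)))² = (102 + (5 + 3))² = (102 + 8)² = 110² = 12100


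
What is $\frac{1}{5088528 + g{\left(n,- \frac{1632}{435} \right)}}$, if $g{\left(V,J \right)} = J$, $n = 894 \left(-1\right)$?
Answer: $\frac{145}{737836016} \approx 1.9652 \cdot 10^{-7}$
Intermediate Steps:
$n = -894$
$\frac{1}{5088528 + g{\left(n,- \frac{1632}{435} \right)}} = \frac{1}{5088528 - \frac{1632}{435}} = \frac{1}{5088528 - \frac{544}{145}} = \frac{1}{\frac{737836016}{145}} = \frac{145}{737836016}$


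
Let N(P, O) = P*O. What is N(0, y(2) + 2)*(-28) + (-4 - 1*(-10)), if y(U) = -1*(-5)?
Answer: 6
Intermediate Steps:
y(U) = 5
N(P, O) = O*P
N(0, y(2) + 2)*(-28) + (-4 - 1*(-10)) = ((5 + 2)*0)*(-28) + (-4 - 1*(-10)) = (7*0)*(-28) + (-4 + 10) = 0*(-28) + 6 = 0 + 6 = 6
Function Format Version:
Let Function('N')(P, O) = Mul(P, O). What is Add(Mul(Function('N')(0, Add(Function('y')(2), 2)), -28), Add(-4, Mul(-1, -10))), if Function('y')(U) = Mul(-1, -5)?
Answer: 6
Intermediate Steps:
Function('y')(U) = 5
Function('N')(P, O) = Mul(O, P)
Add(Mul(Function('N')(0, Add(Function('y')(2), 2)), -28), Add(-4, Mul(-1, -10))) = Add(Mul(Mul(Add(5, 2), 0), -28), Add(-4, Mul(-1, -10))) = Add(Mul(Mul(7, 0), -28), Add(-4, 10)) = Add(Mul(0, -28), 6) = Add(0, 6) = 6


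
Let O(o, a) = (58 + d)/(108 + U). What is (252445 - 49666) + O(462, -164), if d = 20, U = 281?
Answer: 78881109/389 ≈ 2.0278e+5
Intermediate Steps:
O(o, a) = 78/389 (O(o, a) = (58 + 20)/(108 + 281) = 78/389)
(252445 - 49666) + O(462, -164) = (252445 - 49666) + 78/389 = 202779 + 78/389 = 78881109/389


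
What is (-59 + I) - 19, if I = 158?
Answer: 80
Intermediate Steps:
(-59 + I) - 19 = (-59 + 158) - 19 = 99 - 19 = 80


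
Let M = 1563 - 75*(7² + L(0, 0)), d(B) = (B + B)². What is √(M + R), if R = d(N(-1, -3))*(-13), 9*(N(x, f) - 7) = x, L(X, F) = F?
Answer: 4*I*√23185/9 ≈ 67.674*I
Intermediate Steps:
N(x, f) = 7 + x/9
d(B) = 4*B² (d(B) = (2*B)² = 4*B²)
M = -2112 (M = 1563 - 75*(7² + 0) = 1563 - 75*(49 + 0) = 1563 - 75*49 = 1563 - 1*3675 = 1563 - 3675 = -2112)
R = -199888/81 (R = (4*(7 + (⅑)*(-1))²)*(-13) = (4*(7 - ⅑)²)*(-13) = (4*(62/9)²)*(-13) = (4*(3844/81))*(-13) = (15376/81)*(-13) = -199888/81 ≈ -2467.8)
√(M + R) = √(-2112 - 199888/81) = √(-370960/81) = 4*I*√23185/9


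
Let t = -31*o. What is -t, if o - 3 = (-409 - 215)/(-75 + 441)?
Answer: 2449/61 ≈ 40.148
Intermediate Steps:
o = 79/61 (o = 3 + (-409 - 215)/(-75 + 441) = 3 - 624/366 = 3 - 624*1/366 = 3 - 104/61 = 79/61 ≈ 1.2951)
t = -2449/61 (t = -31*79/61 = -2449/61 ≈ -40.148)
-t = -1*(-2449/61) = 2449/61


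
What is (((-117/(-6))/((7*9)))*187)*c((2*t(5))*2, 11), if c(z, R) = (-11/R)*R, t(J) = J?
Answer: -26741/42 ≈ -636.69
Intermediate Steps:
c(z, R) = -11
(((-117/(-6))/((7*9)))*187)*c((2*t(5))*2, 11) = (((-117/(-6))/((7*9)))*187)*(-11) = ((-117*(-⅙)/63)*187)*(-11) = (((39/2)*(1/63))*187)*(-11) = ((13/42)*187)*(-11) = (2431/42)*(-11) = -26741/42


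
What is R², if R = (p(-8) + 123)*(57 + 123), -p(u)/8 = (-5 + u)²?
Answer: 48938288400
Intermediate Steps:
p(u) = -8*(-5 + u)²
R = -221220 (R = (-8*(-5 - 8)² + 123)*(57 + 123) = (-8*(-13)² + 123)*180 = (-8*169 + 123)*180 = (-1352 + 123)*180 = -1229*180 = -221220)
R² = (-221220)² = 48938288400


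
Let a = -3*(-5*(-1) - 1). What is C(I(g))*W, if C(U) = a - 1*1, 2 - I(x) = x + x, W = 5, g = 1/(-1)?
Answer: -65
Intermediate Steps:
g = -1 (g = 1*(-1) = -1)
a = -12 (a = -3*(5 - 1) = -3*4 = -12)
I(x) = 2 - 2*x (I(x) = 2 - (x + x) = 2 - 2*x)
C(U) = -13 (C(U) = -12 - 1*1 = -12 - 1 = -13)
C(I(g))*W = -13*5 = -65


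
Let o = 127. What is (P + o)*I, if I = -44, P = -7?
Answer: -5280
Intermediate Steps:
(P + o)*I = (-7 + 127)*(-44) = 120*(-44) = -5280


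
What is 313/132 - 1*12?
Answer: -1271/132 ≈ -9.6288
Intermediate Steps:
313/132 - 1*12 = 313*(1/132) - 12 = 313/132 - 12 = -1271/132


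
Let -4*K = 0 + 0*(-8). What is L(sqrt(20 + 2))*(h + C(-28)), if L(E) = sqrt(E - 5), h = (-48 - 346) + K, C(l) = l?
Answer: -422*I*sqrt(5 - sqrt(22)) ≈ -234.8*I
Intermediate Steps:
K = 0 (K = -(0 + 0*(-8))/4 = -(0 + 0)/4 = -1/4*0 = 0)
h = -394 (h = (-48 - 346) + 0 = -394 + 0 = -394)
L(E) = sqrt(-5 + E)
L(sqrt(20 + 2))*(h + C(-28)) = sqrt(-5 + sqrt(20 + 2))*(-394 - 28) = sqrt(-5 + sqrt(22))*(-422) = -422*sqrt(-5 + sqrt(22))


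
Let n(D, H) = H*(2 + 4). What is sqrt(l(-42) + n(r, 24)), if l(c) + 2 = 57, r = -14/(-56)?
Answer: sqrt(199) ≈ 14.107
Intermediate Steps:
r = 1/4 (r = -14*(-1/56) = 1/4 ≈ 0.25000)
l(c) = 55 (l(c) = -2 + 57 = 55)
n(D, H) = 6*H (n(D, H) = H*6 = 6*H)
sqrt(l(-42) + n(r, 24)) = sqrt(55 + 6*24) = sqrt(55 + 144) = sqrt(199)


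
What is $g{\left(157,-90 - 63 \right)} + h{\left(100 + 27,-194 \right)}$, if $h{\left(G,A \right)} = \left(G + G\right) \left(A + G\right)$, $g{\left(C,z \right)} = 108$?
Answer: $-16910$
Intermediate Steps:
$h{\left(G,A \right)} = 2 G \left(A + G\right)$
$g{\left(157,-90 - 63 \right)} + h{\left(100 + 27,-194 \right)} = 108 + 2 \left(100 + 27\right) \left(-194 + \left(100 + 27\right)\right) = 108 + 2 \cdot 127 \left(-194 + 127\right) = 108 + 2 \cdot 127 \left(-67\right) = 108 - 17018 = -16910$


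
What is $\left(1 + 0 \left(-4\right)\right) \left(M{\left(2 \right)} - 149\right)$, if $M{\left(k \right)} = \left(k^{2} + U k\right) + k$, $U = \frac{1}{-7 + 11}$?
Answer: $- \frac{285}{2} \approx -142.5$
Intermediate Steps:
$U = \frac{1}{4} \approx 0.25$
$M{\left(k \right)} = k^{2} + \frac{5 k}{4}$ ($M{\left(k \right)} = \left(k^{2} + \frac{k}{4}\right) + k = k^{2} + \frac{5 k}{4}$)
$\left(1 + 0 \left(-4\right)\right) \left(M{\left(2 \right)} - 149\right) = \left(1 + 0 \left(-4\right)\right) \left(\frac{1}{4} \cdot 2 \left(5 + 4 \cdot 2\right) - 149\right) = \left(1 + 0\right) \left(\frac{1}{4} \cdot 2 \left(5 + 8\right) - 149\right) = 1 \left(\frac{1}{4} \cdot 2 \cdot 13 - 149\right) = 1 \left(\frac{13}{2} - 149\right) = 1 \left(- \frac{285}{2}\right) = - \frac{285}{2}$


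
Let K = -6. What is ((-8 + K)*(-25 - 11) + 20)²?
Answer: 274576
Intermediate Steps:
((-8 + K)*(-25 - 11) + 20)² = ((-8 - 6)*(-25 - 11) + 20)² = (-14*(-36) + 20)² = (504 + 20)² = 524² = 274576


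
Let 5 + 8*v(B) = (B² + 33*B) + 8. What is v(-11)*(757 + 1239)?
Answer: -119261/2 ≈ -59631.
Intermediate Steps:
v(B) = 3/8 + B²/8 + 33*B/8 (v(B) = -5/8 + ((B² + 33*B) + 8)/8 = -5/8 + (8 + B² + 33*B)/8 = -5/8 + (1 + B²/8 + 33*B/8) = 3/8 + B²/8 + 33*B/8)
v(-11)*(757 + 1239) = (3/8 + (⅛)*(-11)² + (33/8)*(-11))*(757 + 1239) = (3/8 + (⅛)*121 - 363/8)*1996 = (3/8 + 121/8 - 363/8)*1996 = -239/8*1996 = -119261/2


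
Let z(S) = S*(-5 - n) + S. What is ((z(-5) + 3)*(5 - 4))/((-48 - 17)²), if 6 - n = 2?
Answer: 43/4225 ≈ 0.010178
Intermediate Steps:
n = 4 (n = 6 - 1*2 = 6 - 2 = 4)
z(S) = -8*S (z(S) = S*(-5 - 1*4) + S = S*(-5 - 4) + S = S*(-9) + S = -9*S + S = -8*S)
((z(-5) + 3)*(5 - 4))/((-48 - 17)²) = ((-8*(-5) + 3)*(5 - 4))/((-48 - 17)²) = ((40 + 3)*1)/((-65)²) = (43*1)/4225 = 43*(1/4225) = 43/4225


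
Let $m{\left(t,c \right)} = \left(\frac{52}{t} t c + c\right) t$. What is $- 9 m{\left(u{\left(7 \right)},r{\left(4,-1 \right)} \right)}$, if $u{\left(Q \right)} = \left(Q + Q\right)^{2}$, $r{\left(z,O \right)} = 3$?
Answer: $-280476$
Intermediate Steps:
$u{\left(Q \right)} = 4 Q^{2}$ ($u{\left(Q \right)} = \left(2 Q\right)^{2} = 4 Q^{2}$)
$m{\left(t,c \right)} = 53 c t$ ($m{\left(t,c \right)} = \left(52 c + c\right) t = 53 c t$)
$- 9 m{\left(u{\left(7 \right)},r{\left(4,-1 \right)} \right)} = - 9 \cdot 53 \cdot 3 \cdot 4 \cdot 7^{2} = - 9 \cdot 53 \cdot 3 \cdot 4 \cdot 49 = - 9 \cdot 53 \cdot 3 \cdot 196 = \left(-9\right) 31164 = -280476$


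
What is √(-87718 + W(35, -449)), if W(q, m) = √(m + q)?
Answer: √(-87718 + 3*I*√46) ≈ 0.034 + 296.17*I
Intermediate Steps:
√(-87718 + W(35, -449)) = √(-87718 + √(-449 + 35)) = √(-87718 + √(-414)) = √(-87718 + 3*I*√46)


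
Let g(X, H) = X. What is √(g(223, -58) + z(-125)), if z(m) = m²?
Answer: 2*√3962 ≈ 125.89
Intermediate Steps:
√(g(223, -58) + z(-125)) = √(223 + (-125)²) = √(223 + 15625) = √15848 = 2*√3962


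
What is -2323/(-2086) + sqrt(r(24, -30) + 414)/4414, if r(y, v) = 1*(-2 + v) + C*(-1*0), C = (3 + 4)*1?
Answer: 2323/2086 + sqrt(382)/4414 ≈ 1.1180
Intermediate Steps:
C = 7 (C = 7*1 = 7)
r(y, v) = -2 + v (r(y, v) = 1*(-2 + v) + 7*(-1*0) = (-2 + v) + 7*0 = (-2 + v) + 0 = -2 + v)
-2323/(-2086) + sqrt(r(24, -30) + 414)/4414 = -2323/(-2086) + sqrt((-2 - 30) + 414)/4414 = -2323*(-1/2086) + sqrt(-32 + 414)*(1/4414) = 2323/2086 + sqrt(382)*(1/4414) = 2323/2086 + sqrt(382)/4414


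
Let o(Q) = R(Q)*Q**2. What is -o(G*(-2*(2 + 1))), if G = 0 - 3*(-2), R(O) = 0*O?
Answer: 0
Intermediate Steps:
R(O) = 0
G = 6 (G = 0 + 6 = 6)
o(Q) = 0 (o(Q) = 0*Q**2 = 0)
-o(G*(-2*(2 + 1))) = -1*0 = 0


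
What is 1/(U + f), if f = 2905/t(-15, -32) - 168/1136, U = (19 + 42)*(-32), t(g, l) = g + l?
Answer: -6674/13441145 ≈ -0.00049653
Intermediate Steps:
U = -1952 (U = 61*(-32) = -1952)
f = -413497/6674 (f = 2905/(-15 - 32) - 168/1136 = 2905/(-47) - 168*1/1136 = 2905*(-1/47) - 21/142 = -2905/47 - 21/142 = -413497/6674 ≈ -61.956)
1/(U + f) = 1/(-1952 - 413497/6674) = 1/(-13441145/6674) = -6674/13441145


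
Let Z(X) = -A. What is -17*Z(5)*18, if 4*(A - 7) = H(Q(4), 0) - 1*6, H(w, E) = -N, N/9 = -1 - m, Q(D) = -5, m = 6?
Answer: 13005/2 ≈ 6502.5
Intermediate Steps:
N = -63 (N = 9*(-1 - 1*6) = 9*(-1 - 6) = 9*(-7) = -63)
H(w, E) = 63 (H(w, E) = -1*(-63) = 63)
A = 85/4 (A = 7 + (63 - 1*6)/4 = 7 + (63 - 6)/4 = 7 + (1/4)*57 = 7 + 57/4 = 85/4 ≈ 21.250)
Z(X) = -85/4 (Z(X) = -1*85/4 = -85/4)
-17*Z(5)*18 = -17*(-85/4)*18 = (1445/4)*18 = 13005/2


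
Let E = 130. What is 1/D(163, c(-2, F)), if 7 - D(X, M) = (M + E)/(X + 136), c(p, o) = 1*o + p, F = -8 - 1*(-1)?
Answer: 299/1972 ≈ 0.15162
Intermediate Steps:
F = -7 (F = -8 + 1 = -7)
c(p, o) = o + p
D(X, M) = 7 - (130 + M)/(136 + X) (D(X, M) = 7 - (M + 130)/(X + 136) = 7 - (130 + M)/(136 + X))
1/D(163, c(-2, F)) = 1/((822 - (-7 - 2) + 7*163)/(136 + 163)) = 1/((822 - 1*(-9) + 1141)/299) = 1/((822 + 9 + 1141)/299) = 1/((1/299)*1972) = 1/(1972/299) = 299/1972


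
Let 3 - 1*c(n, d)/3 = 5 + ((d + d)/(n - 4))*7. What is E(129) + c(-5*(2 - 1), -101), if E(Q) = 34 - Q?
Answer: -1717/3 ≈ -572.33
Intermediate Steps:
c(n, d) = -6 - 42*d/(-4 + n) (c(n, d) = 9 - 3*(5 + ((d + d)/(n - 4))*7) = 9 - 3*(5 + ((2*d)/(-4 + n))*7) = 9 - 3*(5 + (2*d/(-4 + n))*7) = 9 - 3*(5 + 14*d/(-4 + n)) = 9 + (-15 - 42*d/(-4 + n)) = -6 - 42*d/(-4 + n))
E(129) + c(-5*(2 - 1), -101) = (34 - 1*129) + 6*(4 - (-5)*(2 - 1) - 7*(-101))/(-4 - 5*(2 - 1)) = (34 - 129) + 6*(4 - (-5) + 707)/(-4 - 5*1) = -95 + 6*(4 - 1*(-5) + 707)/(-4 - 5) = -95 + 6*(4 + 5 + 707)/(-9) = -95 + 6*(-⅑)*716 = -95 - 1432/3 = -1717/3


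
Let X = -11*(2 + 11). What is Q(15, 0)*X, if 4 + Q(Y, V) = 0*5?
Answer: 572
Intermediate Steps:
Q(Y, V) = -4 (Q(Y, V) = -4 + 0*5 = -4 + 0 = -4)
X = -143 (X = -11*13 = -143)
Q(15, 0)*X = -4*(-143) = 572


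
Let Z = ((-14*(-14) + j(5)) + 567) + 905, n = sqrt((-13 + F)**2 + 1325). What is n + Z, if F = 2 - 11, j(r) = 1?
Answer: 1669 + 3*sqrt(201) ≈ 1711.5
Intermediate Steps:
F = -9
n = 3*sqrt(201) (n = sqrt((-13 - 9)**2 + 1325) = sqrt((-22)**2 + 1325) = sqrt(484 + 1325) = sqrt(1809) = 3*sqrt(201) ≈ 42.532)
Z = 1669 (Z = ((-14*(-14) + 1) + 567) + 905 = ((196 + 1) + 567) + 905 = (197 + 567) + 905 = 764 + 905 = 1669)
n + Z = 3*sqrt(201) + 1669 = 1669 + 3*sqrt(201)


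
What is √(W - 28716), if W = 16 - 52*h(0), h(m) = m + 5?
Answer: 4*I*√1810 ≈ 170.18*I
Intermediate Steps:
h(m) = 5 + m
W = -244 (W = 16 - 52*(5 + 0) = 16 - 52*5 = 16 - 260 = -244)
√(W - 28716) = √(-244 - 28716) = √(-28960) = 4*I*√1810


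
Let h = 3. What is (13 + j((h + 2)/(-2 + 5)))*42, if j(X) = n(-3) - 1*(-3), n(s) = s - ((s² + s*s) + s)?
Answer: -84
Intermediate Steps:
n(s) = -2*s² (n(s) = s - ((s² + s²) + s) = s - (2*s² + s) = s - (s + 2*s²) = s + (-s - 2*s²) = -2*s²)
j(X) = -15 (j(X) = -2*(-3)² - 1*(-3) = -2*9 + 3 = -18 + 3 = -15)
(13 + j((h + 2)/(-2 + 5)))*42 = (13 - 15)*42 = -2*42 = -84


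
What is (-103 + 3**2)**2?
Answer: 8836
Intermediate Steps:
(-103 + 3**2)**2 = (-103 + 9)**2 = (-94)**2 = 8836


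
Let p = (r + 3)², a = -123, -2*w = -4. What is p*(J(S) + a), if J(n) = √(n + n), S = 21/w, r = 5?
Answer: -7872 + 64*√21 ≈ -7578.7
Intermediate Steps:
w = 2 (w = -½*(-4) = 2)
S = 21/2 ≈ 10.500
J(n) = √2*√n (J(n) = √(2*n) = √2*√n)
p = 64 (p = (5 + 3)² = 8² = 64)
p*(J(S) + a) = 64*(√2*√(21/2) - 123) = 64*(√2*(√42/2) - 123) = 64*(√21 - 123) = 64*(-123 + √21) = -7872 + 64*√21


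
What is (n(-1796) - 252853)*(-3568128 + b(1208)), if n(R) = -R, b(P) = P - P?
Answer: 895803511296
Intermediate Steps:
b(P) = 0
(n(-1796) - 252853)*(-3568128 + b(1208)) = (-1*(-1796) - 252853)*(-3568128 + 0) = (1796 - 252853)*(-3568128) = -251057*(-3568128) = 895803511296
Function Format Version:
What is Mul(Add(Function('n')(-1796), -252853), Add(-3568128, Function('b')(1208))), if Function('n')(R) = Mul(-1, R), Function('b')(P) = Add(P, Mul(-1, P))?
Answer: 895803511296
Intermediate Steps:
Function('b')(P) = 0
Mul(Add(Function('n')(-1796), -252853), Add(-3568128, Function('b')(1208))) = Mul(Add(Mul(-1, -1796), -252853), Add(-3568128, 0)) = Mul(Add(1796, -252853), -3568128) = Mul(-251057, -3568128) = 895803511296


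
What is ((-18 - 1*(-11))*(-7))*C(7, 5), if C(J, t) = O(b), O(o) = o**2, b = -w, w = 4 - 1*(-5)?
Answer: 3969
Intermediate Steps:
w = 9 (w = 4 + 5 = 9)
b = -9 (b = -1*9 = -9)
C(J, t) = 81 (C(J, t) = (-9)**2 = 81)
((-18 - 1*(-11))*(-7))*C(7, 5) = ((-18 - 1*(-11))*(-7))*81 = ((-18 + 11)*(-7))*81 = -7*(-7)*81 = 49*81 = 3969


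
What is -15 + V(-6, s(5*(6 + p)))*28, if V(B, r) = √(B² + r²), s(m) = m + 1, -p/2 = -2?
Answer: -15 + 84*√293 ≈ 1422.8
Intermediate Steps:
p = 4 (p = -2*(-2) = 4)
s(m) = 1 + m
-15 + V(-6, s(5*(6 + p)))*28 = -15 + √((-6)² + (1 + 5*(6 + 4))²)*28 = -15 + √(36 + (1 + 5*10)²)*28 = -15 + √(36 + (1 + 50)²)*28 = -15 + √(36 + 51²)*28 = -15 + √(36 + 2601)*28 = -15 + √2637*28 = -15 + (3*√293)*28 = -15 + 84*√293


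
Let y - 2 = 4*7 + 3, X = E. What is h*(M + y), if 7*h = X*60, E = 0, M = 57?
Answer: 0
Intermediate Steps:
X = 0
y = 33 (y = 2 + (4*7 + 3) = 2 + (28 + 3) = 2 + 31 = 33)
h = 0 (h = (0*60)/7 = (⅐)*0 = 0)
h*(M + y) = 0*(57 + 33) = 0*90 = 0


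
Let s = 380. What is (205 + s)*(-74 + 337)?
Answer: 153855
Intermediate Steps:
(205 + s)*(-74 + 337) = (205 + 380)*(-74 + 337) = 585*263 = 153855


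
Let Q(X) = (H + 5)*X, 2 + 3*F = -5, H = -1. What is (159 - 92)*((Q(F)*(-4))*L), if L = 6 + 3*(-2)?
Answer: 0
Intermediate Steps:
F = -7/3 (F = -2/3 + (1/3)*(-5) = -2/3 - 5/3 = -7/3 ≈ -2.3333)
Q(X) = 4*X (Q(X) = (-1 + 5)*X = 4*X)
L = 0 (L = 6 - 6 = 0)
(159 - 92)*((Q(F)*(-4))*L) = (159 - 92)*(((4*(-7/3))*(-4))*0) = 67*(-28/3*(-4)*0) = 67*((112/3)*0) = 67*0 = 0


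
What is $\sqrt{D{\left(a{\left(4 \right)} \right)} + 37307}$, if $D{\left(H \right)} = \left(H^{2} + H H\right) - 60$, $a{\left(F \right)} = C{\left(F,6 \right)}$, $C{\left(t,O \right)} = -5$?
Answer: $\sqrt{37297} \approx 193.12$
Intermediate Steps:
$a{\left(F \right)} = -5$
$D{\left(H \right)} = -60 + 2 H^{2}$ ($D{\left(H \right)} = \left(H^{2} + H^{2}\right) - 60 = 2 H^{2} - 60 = -60 + 2 H^{2}$)
$\sqrt{D{\left(a{\left(4 \right)} \right)} + 37307} = \sqrt{\left(-60 + 2 \left(-5\right)^{2}\right) + 37307} = \sqrt{\left(-60 + 2 \cdot 25\right) + 37307} = \sqrt{\left(-60 + 50\right) + 37307} = \sqrt{-10 + 37307} = \sqrt{37297}$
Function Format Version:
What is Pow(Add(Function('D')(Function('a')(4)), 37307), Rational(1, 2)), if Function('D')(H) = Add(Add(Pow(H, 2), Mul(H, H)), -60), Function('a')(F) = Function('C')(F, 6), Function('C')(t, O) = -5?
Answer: Pow(37297, Rational(1, 2)) ≈ 193.12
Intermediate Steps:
Function('a')(F) = -5
Function('D')(H) = Add(-60, Mul(2, Pow(H, 2))) (Function('D')(H) = Add(Add(Pow(H, 2), Pow(H, 2)), -60) = Add(Mul(2, Pow(H, 2)), -60) = Add(-60, Mul(2, Pow(H, 2))))
Pow(Add(Function('D')(Function('a')(4)), 37307), Rational(1, 2)) = Pow(Add(Add(-60, Mul(2, Pow(-5, 2))), 37307), Rational(1, 2)) = Pow(Add(Add(-60, Mul(2, 25)), 37307), Rational(1, 2)) = Pow(Add(Add(-60, 50), 37307), Rational(1, 2)) = Pow(Add(-10, 37307), Rational(1, 2)) = Pow(37297, Rational(1, 2))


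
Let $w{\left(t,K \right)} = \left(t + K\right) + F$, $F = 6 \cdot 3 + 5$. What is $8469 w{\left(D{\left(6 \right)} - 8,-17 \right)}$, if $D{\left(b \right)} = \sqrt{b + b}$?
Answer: $-16938 + 16938 \sqrt{3} \approx 12399.0$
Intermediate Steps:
$F = 23$ ($F = 18 + 5 = 23$)
$D{\left(b \right)} = \sqrt{2} \sqrt{b}$ ($D{\left(b \right)} = \sqrt{2 b} = \sqrt{2} \sqrt{b}$)
$w{\left(t,K \right)} = 23 + K + t$ ($w{\left(t,K \right)} = \left(t + K\right) + 23 = \left(K + t\right) + 23 = 23 + K + t$)
$8469 w{\left(D{\left(6 \right)} - 8,-17 \right)} = 8469 \left(23 - 17 - \left(8 - \sqrt{2} \sqrt{6}\right)\right) = 8469 \left(23 - 17 - \left(8 - 2 \sqrt{3}\right)\right) = 8469 \left(-2 + 2 \sqrt{3}\right) = -16938 + 16938 \sqrt{3}$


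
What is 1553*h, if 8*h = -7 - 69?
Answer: -29507/2 ≈ -14754.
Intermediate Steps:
h = -19/2 (h = (-7 - 69)/8 = (⅛)*(-76) = -19/2 ≈ -9.5000)
1553*h = 1553*(-19/2) = -29507/2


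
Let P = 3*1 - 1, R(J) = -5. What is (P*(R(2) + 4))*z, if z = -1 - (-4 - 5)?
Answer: -16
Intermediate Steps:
z = 8 (z = -1 - 1*(-9) = -1 + 9 = 8)
P = 2 (P = 3 - 1 = 2)
(P*(R(2) + 4))*z = (2*(-5 + 4))*8 = (2*(-1))*8 = -2*8 = -16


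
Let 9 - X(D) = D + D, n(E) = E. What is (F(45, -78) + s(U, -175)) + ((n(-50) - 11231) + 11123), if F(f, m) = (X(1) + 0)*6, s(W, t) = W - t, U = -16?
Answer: 43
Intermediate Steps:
X(D) = 9 - 2*D (X(D) = 9 - (D + D) = 9 - 2*D)
F(f, m) = 42 (F(f, m) = ((9 - 2*1) + 0)*6 = ((9 - 2) + 0)*6 = (7 + 0)*6 = 7*6 = 42)
(F(45, -78) + s(U, -175)) + ((n(-50) - 11231) + 11123) = (42 + (-16 - 1*(-175))) + ((-50 - 11231) + 11123) = (42 + (-16 + 175)) + (-11281 + 11123) = (42 + 159) - 158 = 201 - 158 = 43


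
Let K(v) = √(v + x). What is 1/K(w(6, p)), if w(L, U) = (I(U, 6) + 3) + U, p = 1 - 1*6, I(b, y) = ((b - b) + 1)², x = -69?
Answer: -I*√70/70 ≈ -0.11952*I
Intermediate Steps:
I(b, y) = 1 (I(b, y) = (0 + 1)² = 1² = 1)
p = -5 (p = 1 - 6 = -5)
w(L, U) = 4 + U (w(L, U) = (1 + 3) + U = 4 + U)
K(v) = √(-69 + v) (K(v) = √(v - 69) = √(-69 + v))
1/K(w(6, p)) = 1/(√(-69 + (4 - 5))) = 1/(√(-69 - 1)) = 1/(√(-70)) = 1/(I*√70) = -I*√70/70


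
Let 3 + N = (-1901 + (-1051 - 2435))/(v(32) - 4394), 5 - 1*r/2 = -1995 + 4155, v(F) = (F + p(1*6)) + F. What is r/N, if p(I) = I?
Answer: 3727288/1517 ≈ 2457.0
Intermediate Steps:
v(F) = 6 + 2*F (v(F) = (F + 1*6) + F = (F + 6) + F = (6 + F) + F = 6 + 2*F)
r = -4310 (r = 10 - 2*(-1995 + 4155) = 10 - 2*2160 = 10 - 4320 = -4310)
N = -7585/4324 (N = -3 + (-1901 + (-1051 - 2435))/((6 + 2*32) - 4394) = -3 + (-1901 - 3486)/((6 + 64) - 4394) = -3 - 5387/(70 - 4394) = -3 - 5387/(-4324) = -3 - 5387*(-1/4324) = -3 + 5387/4324 = -7585/4324 ≈ -1.7542)
r/N = -4310/(-7585/4324) = -4310*(-4324/7585) = 3727288/1517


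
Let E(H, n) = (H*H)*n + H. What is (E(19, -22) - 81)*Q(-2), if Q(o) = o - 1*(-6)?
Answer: -32016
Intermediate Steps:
E(H, n) = H + n*H² (E(H, n) = H²*n + H = n*H² + H = H + n*H²)
Q(o) = 6 + o (Q(o) = o + 6 = 6 + o)
(E(19, -22) - 81)*Q(-2) = (19*(1 + 19*(-22)) - 81)*(6 - 2) = (19*(1 - 418) - 81)*4 = (19*(-417) - 81)*4 = (-7923 - 81)*4 = -8004*4 = -32016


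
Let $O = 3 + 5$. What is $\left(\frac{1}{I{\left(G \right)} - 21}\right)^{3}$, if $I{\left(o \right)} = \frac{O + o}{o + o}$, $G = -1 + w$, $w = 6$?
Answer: $- \frac{1000}{7645373} \approx -0.0001308$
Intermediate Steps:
$O = 8$
$G = 5$ ($G = -1 + 6 = 5$)
$I{\left(o \right)} = \frac{8 + o}{2 o}$ ($I{\left(o \right)} = \frac{8 + o}{o + o} = \frac{8 + o}{2 o}$)
$\left(\frac{1}{I{\left(G \right)} - 21}\right)^{3} = \left(\frac{1}{\frac{8 + 5}{2 \cdot 5} - 21}\right)^{3} = \left(\frac{1}{\frac{1}{2} \cdot \frac{1}{5} \cdot 13 - 21}\right)^{3} = \left(\frac{1}{\frac{13}{10} - 21}\right)^{3} = \left(\frac{1}{- \frac{197}{10}}\right)^{3} = \left(- \frac{10}{197}\right)^{3} = - \frac{1000}{7645373}$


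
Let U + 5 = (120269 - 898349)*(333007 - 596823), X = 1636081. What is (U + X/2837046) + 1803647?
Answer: 582365416890168493/2837046 ≈ 2.0527e+11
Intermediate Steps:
U = 205269953275 (U = -5 + (120269 - 898349)*(333007 - 596823) = -5 - 778080*(-263816) = -5 + 205269953280 = 205269953275)
(U + X/2837046) + 1803647 = (205269953275 + 1636081/2837046) + 1803647 = 582360299860661731/2837046 + 1803647 = 582365416890168493/2837046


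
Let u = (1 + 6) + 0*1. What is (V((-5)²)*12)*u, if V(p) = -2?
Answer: -168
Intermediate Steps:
u = 7 (u = 7 + 0 = 7)
(V((-5)²)*12)*u = -2*12*7 = -24*7 = -168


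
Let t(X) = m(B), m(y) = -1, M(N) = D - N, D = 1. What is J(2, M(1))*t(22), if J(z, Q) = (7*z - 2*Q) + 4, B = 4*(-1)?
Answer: -18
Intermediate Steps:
B = -4
M(N) = 1 - N
t(X) = -1
J(z, Q) = 4 - 2*Q + 7*z (J(z, Q) = (-2*Q + 7*z) + 4 = 4 - 2*Q + 7*z)
J(2, M(1))*t(22) = (4 - 2*(1 - 1*1) + 7*2)*(-1) = (4 - 2*(1 - 1) + 14)*(-1) = (4 - 2*0 + 14)*(-1) = (4 + 0 + 14)*(-1) = 18*(-1) = -18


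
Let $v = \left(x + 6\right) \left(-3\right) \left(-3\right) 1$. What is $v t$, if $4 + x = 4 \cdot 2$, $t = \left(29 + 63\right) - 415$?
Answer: $-29070$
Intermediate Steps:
$t = -323$ ($t = 92 - 415 = -323$)
$x = 4$ ($x = -4 + 4 \cdot 2 = -4 + 8 = 4$)
$v = 90$ ($v = \left(4 + 6\right) \left(-3\right) \left(-3\right) 1 = 10 \cdot 9 \cdot 1 = 10 \cdot 9 = 90$)
$v t = 90 \left(-323\right) = -29070$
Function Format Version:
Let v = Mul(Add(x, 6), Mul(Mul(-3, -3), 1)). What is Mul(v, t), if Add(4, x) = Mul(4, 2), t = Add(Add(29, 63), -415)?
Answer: -29070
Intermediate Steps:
t = -323 (t = Add(92, -415) = -323)
x = 4 (x = Add(-4, Mul(4, 2)) = Add(-4, 8) = 4)
v = 90 (v = Mul(Add(4, 6), Mul(Mul(-3, -3), 1)) = Mul(10, Mul(9, 1)) = Mul(10, 9) = 90)
Mul(v, t) = Mul(90, -323) = -29070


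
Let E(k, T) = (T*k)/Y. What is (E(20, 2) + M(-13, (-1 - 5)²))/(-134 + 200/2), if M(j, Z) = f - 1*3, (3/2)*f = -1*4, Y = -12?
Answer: 9/34 ≈ 0.26471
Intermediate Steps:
f = -8/3 (f = 2*(-1*4)/3 = (⅔)*(-4) = -8/3 ≈ -2.6667)
M(j, Z) = -17/3 (M(j, Z) = -8/3 - 1*3 = -8/3 - 3 = -17/3)
E(k, T) = -T*k/12 (E(k, T) = (T*k)/(-12) = (T*k)*(-1/12) = -T*k/12)
(E(20, 2) + M(-13, (-1 - 5)²))/(-134 + 200/2) = (-1/12*2*20 - 17/3)/(-134 + 200/2) = (-10/3 - 17/3)/(-134 + 200*(½)) = -9/(-134 + 100) = -9/(-34) = -9*(-1/34) = 9/34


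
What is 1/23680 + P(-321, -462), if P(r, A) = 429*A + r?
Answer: -4700929919/23680 ≈ -1.9852e+5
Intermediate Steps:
P(r, A) = r + 429*A
1/23680 + P(-321, -462) = 1/23680 + (-321 + 429*(-462)) = 1/23680 + (-321 - 198198) = 1/23680 - 198519 = -4700929919/23680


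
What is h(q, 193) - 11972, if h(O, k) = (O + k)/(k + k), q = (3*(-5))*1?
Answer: -2310507/193 ≈ -11972.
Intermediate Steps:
q = -15 (q = -15*1 = -15)
h(O, k) = (O + k)/(2*k) (h(O, k) = (O + k)/((2*k)) = (O + k)*(1/(2*k)) = (O + k)/(2*k))
h(q, 193) - 11972 = (1/2)*(-15 + 193)/193 - 11972 = (1/2)*(1/193)*178 - 11972 = 89/193 - 11972 = -2310507/193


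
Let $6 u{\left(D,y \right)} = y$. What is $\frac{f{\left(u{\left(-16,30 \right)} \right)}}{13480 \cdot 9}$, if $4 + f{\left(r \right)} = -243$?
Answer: $- \frac{247}{121320} \approx -0.0020359$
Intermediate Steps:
$u{\left(D,y \right)} = \frac{y}{6}$
$f{\left(r \right)} = -247$ ($f{\left(r \right)} = -4 - 243 = -247$)
$\frac{f{\left(u{\left(-16,30 \right)} \right)}}{13480 \cdot 9} = - \frac{247}{13480 \cdot 9} = - \frac{247}{121320}$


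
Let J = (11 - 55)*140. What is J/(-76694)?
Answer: 3080/38347 ≈ 0.080319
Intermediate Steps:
J = -6160 (J = -44*140 = -6160)
J/(-76694) = -6160/(-76694) = -6160*(-1/76694) = 3080/38347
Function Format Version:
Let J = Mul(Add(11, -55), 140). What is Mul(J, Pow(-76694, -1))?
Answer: Rational(3080, 38347) ≈ 0.080319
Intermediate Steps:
J = -6160 (J = Mul(-44, 140) = -6160)
Mul(J, Pow(-76694, -1)) = Mul(-6160, Pow(-76694, -1)) = Mul(-6160, Rational(-1, 76694)) = Rational(3080, 38347)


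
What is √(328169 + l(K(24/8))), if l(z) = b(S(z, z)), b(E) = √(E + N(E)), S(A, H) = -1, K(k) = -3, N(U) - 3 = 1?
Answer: √(328169 + √3) ≈ 572.86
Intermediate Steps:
N(U) = 4 (N(U) = 3 + 1 = 4)
b(E) = √(4 + E) (b(E) = √(E + 4) = √(4 + E))
l(z) = √3 (l(z) = √(4 - 1) = √3)
√(328169 + l(K(24/8))) = √(328169 + √3)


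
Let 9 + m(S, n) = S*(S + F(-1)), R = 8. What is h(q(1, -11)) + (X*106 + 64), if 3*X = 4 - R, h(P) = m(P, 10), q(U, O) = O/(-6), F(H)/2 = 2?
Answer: -2723/36 ≈ -75.639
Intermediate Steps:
F(H) = 4 (F(H) = 2*2 = 4)
q(U, O) = -O/6 (q(U, O) = O*(-⅙) = -O/6)
m(S, n) = -9 + S*(4 + S) (m(S, n) = -9 + S*(S + 4) = -9 + S*(4 + S))
h(P) = -9 + P² + 4*P
X = -4/3 (X = (4 - 1*8)/3 = (4 - 8)/3 = (⅓)*(-4) = -4/3 ≈ -1.3333)
h(q(1, -11)) + (X*106 + 64) = (-9 + (-⅙*(-11))² + 4*(-⅙*(-11))) + (-4/3*106 + 64) = (-9 + (11/6)² + 4*(11/6)) + (-424/3 + 64) = (-9 + 121/36 + 22/3) - 232/3 = 61/36 - 232/3 = -2723/36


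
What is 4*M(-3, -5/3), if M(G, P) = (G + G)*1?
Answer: -24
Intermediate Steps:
M(G, P) = 2*G (M(G, P) = (2*G)*1 = 2*G)
4*M(-3, -5/3) = 4*(2*(-3)) = 4*(-6) = -24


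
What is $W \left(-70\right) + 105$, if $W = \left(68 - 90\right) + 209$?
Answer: $-12985$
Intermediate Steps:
$W = 187$ ($W = \left(68 - 90\right) + 209 = -22 + 209 = 187$)
$W \left(-70\right) + 105 = 187 \left(-70\right) + 105 = -13090 + 105 = -12985$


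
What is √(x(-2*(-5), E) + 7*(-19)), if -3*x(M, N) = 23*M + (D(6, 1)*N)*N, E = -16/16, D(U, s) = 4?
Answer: I*√211 ≈ 14.526*I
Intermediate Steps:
E = -1 (E = -16*1/16 = -1)
x(M, N) = -23*M/3 - 4*N²/3 (x(M, N) = -(23*M + (4*N)*N)/3 = -(23*M + 4*N²)/3 = -(4*N² + 23*M)/3 = -23*M/3 - 4*N²/3)
√(x(-2*(-5), E) + 7*(-19)) = √((-(-46)*(-5)/3 - 4/3*(-1)²) + 7*(-19)) = √((-23/3*10 - 4/3*1) - 133) = √((-230/3 - 4/3) - 133) = √(-78 - 133) = √(-211) = I*√211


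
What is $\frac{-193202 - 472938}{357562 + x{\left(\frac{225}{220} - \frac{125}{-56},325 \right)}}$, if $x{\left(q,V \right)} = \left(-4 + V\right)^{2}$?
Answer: $- \frac{666140}{460603} \approx -1.4462$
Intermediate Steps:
$\frac{-193202 - 472938}{357562 + x{\left(\frac{225}{220} - \frac{125}{-56},325 \right)}} = \frac{-193202 - 472938}{357562 + \left(-4 + 325\right)^{2}} = - \frac{666140}{357562 + 321^{2}} = - \frac{666140}{357562 + 103041} = - \frac{666140}{460603}$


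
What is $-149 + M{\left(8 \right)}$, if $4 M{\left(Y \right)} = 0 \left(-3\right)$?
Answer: $-149$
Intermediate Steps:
$M{\left(Y \right)} = 0$ ($M{\left(Y \right)} = \frac{0 \left(-3\right)}{4} = \frac{1}{4} \cdot 0 = 0$)
$-149 + M{\left(8 \right)} = -149 + 0 = -149$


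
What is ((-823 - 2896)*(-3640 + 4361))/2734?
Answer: -2681399/2734 ≈ -980.76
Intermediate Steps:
((-823 - 2896)*(-3640 + 4361))/2734 = -3719*721*(1/2734) = -2681399*1/2734 = -2681399/2734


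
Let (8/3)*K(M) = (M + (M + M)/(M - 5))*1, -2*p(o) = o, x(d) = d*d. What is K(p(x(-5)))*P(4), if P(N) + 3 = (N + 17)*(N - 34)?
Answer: 294345/112 ≈ 2628.1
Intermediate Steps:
x(d) = d²
p(o) = -o/2
K(M) = 3*M/8 + 3*M/(4*(-5 + M)) (K(M) = 3*((M + (M + M)/(M - 5))*1)/8 = 3*((M + (2*M)/(-5 + M))*1)/8 = 3*((M + 2*M/(-5 + M))*1)/8 = 3*(M + 2*M/(-5 + M))/8 = 3*M/8 + 3*M/(4*(-5 + M)))
P(N) = -3 + (-34 + N)*(17 + N) (P(N) = -3 + (N + 17)*(N - 34) = -3 + (17 + N)*(-34 + N) = -3 + (-34 + N)*(17 + N))
K(p(x(-5)))*P(4) = (3*(-½*(-5)²)*(-3 - ½*(-5)²)/(8*(-5 - ½*(-5)²)))*(-581 + 4² - 17*4) = (3*(-½*25)*(-3 - ½*25)/(8*(-5 - ½*25)))*(-581 + 16 - 68) = ((3/8)*(-25/2)*(-3 - 25/2)/(-5 - 25/2))*(-633) = ((3/8)*(-25/2)*(-31/2)/(-35/2))*(-633) = ((3/8)*(-25/2)*(-2/35)*(-31/2))*(-633) = -465/112*(-633) = 294345/112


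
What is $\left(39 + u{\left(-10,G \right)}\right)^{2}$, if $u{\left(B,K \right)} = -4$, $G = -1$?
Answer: $1225$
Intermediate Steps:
$\left(39 + u{\left(-10,G \right)}\right)^{2} = \left(39 - 4\right)^{2} = 35^{2} = 1225$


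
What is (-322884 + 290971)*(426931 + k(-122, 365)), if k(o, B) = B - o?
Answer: -13640190634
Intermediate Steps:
(-322884 + 290971)*(426931 + k(-122, 365)) = (-322884 + 290971)*(426931 + (365 - 1*(-122))) = -31913*(426931 + (365 + 122)) = -31913*(426931 + 487) = -31913*427418 = -13640190634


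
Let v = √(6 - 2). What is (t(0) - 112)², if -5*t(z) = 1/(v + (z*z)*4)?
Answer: 1256641/100 ≈ 12566.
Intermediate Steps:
v = 2 (v = √4 = 2)
t(z) = -1/(5*(2 + 4*z²)) (t(z) = -1/(5*(2 + (z*z)*4)) = -1/(5*(2 + z²*4)) = -1/(5*(2 + 4*z²)))
(t(0) - 112)² = (-1/(10 + 20*0²) - 112)² = (-1/(10 + 20*0) - 112)² = (-1/(10 + 0) - 112)² = (-1/10 - 112)² = (-1*⅒ - 112)² = (-⅒ - 112)² = (-1121/10)² = 1256641/100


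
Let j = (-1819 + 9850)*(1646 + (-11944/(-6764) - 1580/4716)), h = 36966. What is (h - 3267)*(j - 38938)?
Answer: 98475612024572561/221521 ≈ 4.4454e+11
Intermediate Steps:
j = 8792511849311/664563 (j = 8031*(1646 + (-11944*(-1/6764) - 1580*1/4716)) = 8031*(1646 + (2986/1691 - 395/1179)) = 8031*(1646 + 2852549/1993689) = 8031*(3284464643/1993689) = 8792511849311/664563 ≈ 1.3231e+7)
(h - 3267)*(j - 38938) = (36966 - 3267)*(8792511849311/664563 - 38938) = 33699*(8766635095217/664563) = 98475612024572561/221521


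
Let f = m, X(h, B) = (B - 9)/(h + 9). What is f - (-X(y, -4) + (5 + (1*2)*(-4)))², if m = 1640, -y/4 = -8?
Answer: 2744740/1681 ≈ 1632.8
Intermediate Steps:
y = 32 (y = -4*(-8) = 32)
X(h, B) = (-9 + B)/(9 + h)
f = 1640
f - (-X(y, -4) + (5 + (1*2)*(-4)))² = 1640 - (-(-9 - 4)/(9 + 32) + (5 + (1*2)*(-4)))² = 1640 - (-(-13)/41 + (5 + 2*(-4)))² = 1640 - (-(-13)/41 + (5 - 8))² = 1640 - (-1*(-13/41) - 3)² = 1640 - (13/41 - 3)² = 1640 - (-110/41)² = 1640 - 1*12100/1681 = 1640 - 12100/1681 = 2744740/1681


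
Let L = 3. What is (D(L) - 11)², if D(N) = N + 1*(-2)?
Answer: 100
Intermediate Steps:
D(N) = -2 + N (D(N) = N - 2 = -2 + N)
(D(L) - 11)² = ((-2 + 3) - 11)² = (1 - 11)² = (-10)² = 100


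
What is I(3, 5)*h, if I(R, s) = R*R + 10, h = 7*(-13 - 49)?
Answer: -8246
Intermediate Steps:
h = -434 (h = 7*(-62) = -434)
I(R, s) = 10 + R² (I(R, s) = R² + 10 = 10 + R²)
I(3, 5)*h = (10 + 3²)*(-434) = (10 + 9)*(-434) = 19*(-434) = -8246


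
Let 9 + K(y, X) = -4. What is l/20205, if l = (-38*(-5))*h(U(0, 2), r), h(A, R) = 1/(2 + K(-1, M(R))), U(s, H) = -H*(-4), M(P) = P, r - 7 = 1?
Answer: -38/44451 ≈ -0.00085487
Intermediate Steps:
r = 8 (r = 7 + 1 = 8)
K(y, X) = -13 (K(y, X) = -9 - 4 = -13)
U(s, H) = 4*H
h(A, R) = -1/11 (h(A, R) = 1/(2 - 13) = 1/(-11) = -1/11)
l = -190/11 (l = -38*(-5)*(-1/11) = 190*(-1/11) = -190/11 ≈ -17.273)
l/20205 = -190/11/20205 = -190/11*1/20205 = -38/44451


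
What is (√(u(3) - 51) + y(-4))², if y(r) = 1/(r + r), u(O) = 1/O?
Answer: (3 - 16*I*√114)²/576 ≈ -50.651 - 1.7795*I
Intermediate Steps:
y(r) = 1/(2*r)
(√(u(3) - 51) + y(-4))² = (√(1/3 - 51) + (½)/(-4))² = (√(⅓ - 51) + (½)*(-¼))² = (√(-152/3) - ⅛)² = (2*I*√114/3 - ⅛)² = (-⅛ + 2*I*√114/3)²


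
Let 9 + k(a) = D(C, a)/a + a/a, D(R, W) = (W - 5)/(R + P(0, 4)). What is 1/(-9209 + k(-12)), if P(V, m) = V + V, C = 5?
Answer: -60/553003 ≈ -0.00010850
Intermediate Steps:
P(V, m) = 2*V
D(R, W) = (-5 + W)/R (D(R, W) = (W - 5)/(R + 2*0) = (-5 + W)/(R + 0) = (-5 + W)/R)
k(a) = -8 + (-1 + a/5)/a (k(a) = -9 + (((-5 + a)/5)/a + a/a) = -9 + (((-5 + a)/5)/a + 1) = -9 + ((-1 + a/5)/a + 1) = -9 + (1 + (-1 + a/5)/a) = -8 + (-1 + a/5)/a)
1/(-9209 + k(-12)) = 1/(-9209 + (-39/5 - 1/(-12))) = 1/(-9209 + (-39/5 - 1*(-1/12))) = 1/(-9209 + (-39/5 + 1/12)) = 1/(-9209 - 463/60) = 1/(-553003/60) = -60/553003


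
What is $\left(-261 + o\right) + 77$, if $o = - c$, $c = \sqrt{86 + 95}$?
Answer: $-184 - \sqrt{181} \approx -197.45$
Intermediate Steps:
$c = \sqrt{181} \approx 13.454$
$o = - \sqrt{181} \approx -13.454$
$\left(-261 + o\right) + 77 = \left(-261 - \sqrt{181}\right) + 77 = -184 - \sqrt{181}$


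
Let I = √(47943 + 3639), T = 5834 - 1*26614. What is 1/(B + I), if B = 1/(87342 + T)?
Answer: -66562/228534042953207 + 4430499844*√51582/228534042953207 ≈ 0.0044030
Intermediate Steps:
T = -20780 (T = 5834 - 26614 = -20780)
I = √51582 ≈ 227.12
B = 1/66562 (B = 1/(87342 - 20780) = 1/66562 ≈ 1.5024e-5)
1/(B + I) = 1/(1/66562 + √51582)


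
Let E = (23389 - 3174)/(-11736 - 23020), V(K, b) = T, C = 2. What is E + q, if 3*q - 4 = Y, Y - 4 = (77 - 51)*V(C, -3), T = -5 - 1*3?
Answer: -7011845/104268 ≈ -67.248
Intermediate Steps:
T = -8 (T = -5 - 3 = -8)
V(K, b) = -8
Y = -204 (Y = 4 + (77 - 51)*(-8) = 4 + 26*(-8) = 4 - 208 = -204)
E = -20215/34756 (E = 20215/(-34756) = 20215*(-1/34756) = -20215/34756 ≈ -0.58163)
q = -200/3 (q = 4/3 + (⅓)*(-204) = 4/3 - 68 = -200/3 ≈ -66.667)
E + q = -20215/34756 - 200/3 = -7011845/104268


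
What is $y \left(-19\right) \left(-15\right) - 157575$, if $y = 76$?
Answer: $-135915$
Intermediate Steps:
$y \left(-19\right) \left(-15\right) - 157575 = 76 \left(-19\right) \left(-15\right) - 157575 = \left(-1444\right) \left(-15\right) - 157575 = 21660 - 157575 = -135915$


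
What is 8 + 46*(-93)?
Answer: -4270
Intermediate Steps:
8 + 46*(-93) = 8 - 4278 = -4270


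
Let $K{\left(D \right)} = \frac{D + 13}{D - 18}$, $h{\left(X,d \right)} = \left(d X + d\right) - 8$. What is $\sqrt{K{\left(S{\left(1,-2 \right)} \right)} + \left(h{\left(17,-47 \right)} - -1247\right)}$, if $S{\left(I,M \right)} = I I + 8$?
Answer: $\frac{\sqrt{3515}}{3} \approx 19.762$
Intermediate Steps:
$S{\left(I,M \right)} = 8 + I^{2}$ ($S{\left(I,M \right)} = I^{2} + 8 = 8 + I^{2}$)
$h{\left(X,d \right)} = -8 + d + X d$ ($h{\left(X,d \right)} = \left(X d + d\right) - 8 = \left(d + X d\right) - 8 = -8 + d + X d$)
$K{\left(D \right)} = \frac{13 + D}{-18 + D}$
$\sqrt{K{\left(S{\left(1,-2 \right)} \right)} + \left(h{\left(17,-47 \right)} - -1247\right)} = \sqrt{\frac{13 + \left(8 + 1^{2}\right)}{-18 + \left(8 + 1^{2}\right)} - -393} = \sqrt{\frac{13 + \left(8 + 1\right)}{-18 + \left(8 + 1\right)} + \left(\left(-8 - 47 - 799\right) + 1247\right)} = \sqrt{\frac{13 + 9}{-18 + 9} + \left(-854 + 1247\right)} = \sqrt{\frac{1}{-9} \cdot 22 + 393} = \sqrt{\left(- \frac{1}{9}\right) 22 + 393} = \sqrt{- \frac{22}{9} + 393} = \sqrt{\frac{3515}{9}} = \frac{\sqrt{3515}}{3}$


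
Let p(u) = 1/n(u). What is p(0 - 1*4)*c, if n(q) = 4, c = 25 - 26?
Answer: -1/4 ≈ -0.25000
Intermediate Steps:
c = -1
p(u) = 1/4
p(0 - 1*4)*c = (1/4)*(-1) = -1/4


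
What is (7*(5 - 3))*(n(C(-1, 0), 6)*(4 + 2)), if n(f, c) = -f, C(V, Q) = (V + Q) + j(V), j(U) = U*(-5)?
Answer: -336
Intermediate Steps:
j(U) = -5*U
C(V, Q) = Q - 4*V (C(V, Q) = (V + Q) - 5*V = (Q + V) - 5*V = Q - 4*V)
(7*(5 - 3))*(n(C(-1, 0), 6)*(4 + 2)) = (7*(5 - 3))*((-(0 - 4*(-1)))*(4 + 2)) = (7*2)*(-(0 + 4)*6) = 14*(-1*4*6) = 14*(-4*6) = 14*(-24) = -336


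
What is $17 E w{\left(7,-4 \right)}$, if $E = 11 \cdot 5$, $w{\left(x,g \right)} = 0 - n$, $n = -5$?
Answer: $4675$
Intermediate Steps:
$w{\left(x,g \right)} = 5$ ($w{\left(x,g \right)} = 0 - -5 = 0 + 5 = 5$)
$E = 55$
$17 E w{\left(7,-4 \right)} = 17 \cdot 55 \cdot 5 = 935 \cdot 5 = 4675$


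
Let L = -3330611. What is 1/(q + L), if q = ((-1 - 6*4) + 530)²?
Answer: -1/3075586 ≈ -3.2514e-7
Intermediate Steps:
q = 255025 (q = ((-1 - 24) + 530)² = (-25 + 530)² = 505² = 255025)
1/(q + L) = 1/(255025 - 3330611) = 1/(-3075586) = -1/3075586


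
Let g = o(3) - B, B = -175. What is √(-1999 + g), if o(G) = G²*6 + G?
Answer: I*√1767 ≈ 42.036*I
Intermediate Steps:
o(G) = G + 6*G² (o(G) = 6*G² + G = G + 6*G²)
g = 232 (g = 3*(1 + 6*3) - 1*(-175) = 3*(1 + 18) + 175 = 3*19 + 175 = 57 + 175 = 232)
√(-1999 + g) = √(-1999 + 232) = √(-1767) = I*√1767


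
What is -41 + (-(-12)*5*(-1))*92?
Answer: -5561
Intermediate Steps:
-41 + (-(-12)*5*(-1))*92 = -41 + (-3*(-20)*(-1))*92 = -41 + (60*(-1))*92 = -41 - 60*92 = -41 - 5520 = -5561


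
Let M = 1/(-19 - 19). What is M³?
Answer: -1/54872 ≈ -1.8224e-5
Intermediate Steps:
M = -1/38 (M = 1/(-38) = -1/38 ≈ -0.026316)
M³ = (-1/38)³ = -1/54872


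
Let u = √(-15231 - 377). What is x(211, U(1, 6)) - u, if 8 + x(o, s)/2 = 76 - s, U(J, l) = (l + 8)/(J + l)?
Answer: 132 - 2*I*√3902 ≈ 132.0 - 124.93*I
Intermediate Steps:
U(J, l) = (8 + l)/(J + l)
u = 2*I*√3902 (u = √(-15608) = 2*I*√3902 ≈ 124.93*I)
x(o, s) = 136 - 2*s (x(o, s) = -16 + 2*(76 - s) = -16 + (152 - 2*s) = 136 - 2*s)
x(211, U(1, 6)) - u = (136 - 2*(8 + 6)/(1 + 6)) - 2*I*√3902 = (136 - 2*14/7) - 2*I*√3902 = (136 - 2*2) - 2*I*√3902 = (136 - 4) - 2*I*√3902 = 132 - 2*I*√3902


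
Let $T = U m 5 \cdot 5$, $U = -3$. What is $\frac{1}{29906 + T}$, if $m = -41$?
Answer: $\frac{1}{32981} \approx 3.032 \cdot 10^{-5}$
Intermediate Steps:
$T = 3075$ ($T = \left(-3\right) \left(-41\right) 5 \cdot 5 = 123 \cdot 25 = 3075$)
$\frac{1}{29906 + T} = \frac{1}{29906 + 3075} = \frac{1}{32981}$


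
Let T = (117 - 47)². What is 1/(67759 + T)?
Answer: 1/72659 ≈ 1.3763e-5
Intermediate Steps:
T = 4900 (T = 70² = 4900)
1/(67759 + T) = 1/(67759 + 4900) = 1/72659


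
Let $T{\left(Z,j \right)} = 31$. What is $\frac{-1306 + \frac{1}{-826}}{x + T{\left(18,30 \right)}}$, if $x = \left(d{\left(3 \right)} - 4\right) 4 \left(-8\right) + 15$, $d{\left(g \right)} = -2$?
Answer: $- \frac{1078757}{196588} \approx -5.4874$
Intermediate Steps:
$x = 207$ ($x = \left(-2 - 4\right) 4 \left(-8\right) + 15 = \left(-6\right) 4 \left(-8\right) + 15 = \left(-24\right) \left(-8\right) + 15 = 192 + 15 = 207$)
$\frac{-1306 + \frac{1}{-826}}{x + T{\left(18,30 \right)}} = \frac{-1306 + \frac{1}{-826}}{207 + 31} = \frac{-1306 - \frac{1}{826}}{238} = \left(- \frac{1078757}{826}\right) \frac{1}{238} = - \frac{1078757}{196588}$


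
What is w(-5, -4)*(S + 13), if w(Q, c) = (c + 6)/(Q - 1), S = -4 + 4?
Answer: -13/3 ≈ -4.3333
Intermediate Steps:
S = 0
w(Q, c) = (6 + c)/(-1 + Q)
w(-5, -4)*(S + 13) = ((6 - 4)/(-1 - 5))*(0 + 13) = (2/(-6))*13 = -⅙*2*13 = -⅓*13 = -13/3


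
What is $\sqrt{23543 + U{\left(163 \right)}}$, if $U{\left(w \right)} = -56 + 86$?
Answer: $\sqrt{23573} \approx 153.53$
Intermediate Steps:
$U{\left(w \right)} = 30$
$\sqrt{23543 + U{\left(163 \right)}} = \sqrt{23543 + 30} = \sqrt{23573}$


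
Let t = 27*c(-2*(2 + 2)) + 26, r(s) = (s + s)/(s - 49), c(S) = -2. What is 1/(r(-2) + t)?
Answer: -51/1424 ≈ -0.035815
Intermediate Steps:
r(s) = 2*s/(-49 + s) (r(s) = (2*s)/(-49 + s) = 2*s/(-49 + s))
t = -28 (t = 27*(-2) + 26 = -54 + 26 = -28)
1/(r(-2) + t) = 1/(2*(-2)/(-49 - 2) - 28) = 1/(2*(-2)/(-51) - 28) = 1/(2*(-2)*(-1/51) - 28) = 1/(4/51 - 28) = 1/(-1424/51) = -51/1424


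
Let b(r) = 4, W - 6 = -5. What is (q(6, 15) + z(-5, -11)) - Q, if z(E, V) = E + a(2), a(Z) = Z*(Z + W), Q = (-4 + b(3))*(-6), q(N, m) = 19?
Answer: 20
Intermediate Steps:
W = 1 (W = 6 - 5 = 1)
Q = 0 (Q = (-4 + 4)*(-6) = 0*(-6) = 0)
a(Z) = Z*(1 + Z) (a(Z) = Z*(Z + 1) = Z*(1 + Z))
z(E, V) = 6 + E (z(E, V) = E + 2*(1 + 2) = E + 2*3 = E + 6 = 6 + E)
(q(6, 15) + z(-5, -11)) - Q = (19 + (6 - 5)) - 1*0 = (19 + 1) + 0 = 20 + 0 = 20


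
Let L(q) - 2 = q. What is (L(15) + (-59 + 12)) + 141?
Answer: 111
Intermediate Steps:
L(q) = 2 + q
(L(15) + (-59 + 12)) + 141 = ((2 + 15) + (-59 + 12)) + 141 = (17 - 47) + 141 = -30 + 141 = 111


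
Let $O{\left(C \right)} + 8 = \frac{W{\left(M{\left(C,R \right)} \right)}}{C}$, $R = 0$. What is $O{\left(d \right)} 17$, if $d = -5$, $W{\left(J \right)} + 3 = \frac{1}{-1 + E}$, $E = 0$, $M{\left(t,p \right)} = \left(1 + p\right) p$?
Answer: $- \frac{612}{5} \approx -122.4$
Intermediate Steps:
$M{\left(t,p \right)} = p \left(1 + p\right)$
$W{\left(J \right)} = -4$ ($W{\left(J \right)} = -3 + \frac{1}{-1 + 0} = -3 + \frac{1}{-1} = -3 - 1 = -4$)
$O{\left(C \right)} = -8 - \frac{4}{C}$
$O{\left(d \right)} 17 = \left(-8 - \frac{4}{-5}\right) 17 = \left(-8 - - \frac{4}{5}\right) 17 = \left(-8 + \frac{4}{5}\right) 17 = \left(- \frac{36}{5}\right) 17 = - \frac{612}{5}$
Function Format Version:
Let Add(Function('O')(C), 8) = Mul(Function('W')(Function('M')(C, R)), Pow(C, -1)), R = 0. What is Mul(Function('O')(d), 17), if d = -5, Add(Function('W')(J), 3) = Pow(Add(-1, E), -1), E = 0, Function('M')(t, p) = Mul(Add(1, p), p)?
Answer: Rational(-612, 5) ≈ -122.40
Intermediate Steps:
Function('M')(t, p) = Mul(p, Add(1, p))
Function('W')(J) = -4 (Function('W')(J) = Add(-3, Pow(Add(-1, 0), -1)) = Add(-3, Pow(-1, -1)) = Add(-3, -1) = -4)
Function('O')(C) = Add(-8, Mul(-4, Pow(C, -1)))
Mul(Function('O')(d), 17) = Mul(Add(-8, Mul(-4, Pow(-5, -1))), 17) = Mul(Add(-8, Mul(-4, Rational(-1, 5))), 17) = Mul(Add(-8, Rational(4, 5)), 17) = Mul(Rational(-36, 5), 17) = Rational(-612, 5)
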